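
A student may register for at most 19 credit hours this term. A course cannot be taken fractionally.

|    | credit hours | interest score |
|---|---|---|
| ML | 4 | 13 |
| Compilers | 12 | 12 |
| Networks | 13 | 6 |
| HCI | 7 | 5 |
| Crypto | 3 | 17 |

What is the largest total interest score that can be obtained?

This is an integer program with binary decision variables.
ML + Compilers + Crypto: credit hours 4 + 12 + 3 = 19 ≤ 19, interest score 13 + 12 + 17 = 42.
ML + HCI + Crypto: credit hours 4 + 7 + 3 = 14 ≤ 19, interest score 13 + 5 + 17 = 35.
Best is ML, Compilers, and Crypto with total interest score 42.

42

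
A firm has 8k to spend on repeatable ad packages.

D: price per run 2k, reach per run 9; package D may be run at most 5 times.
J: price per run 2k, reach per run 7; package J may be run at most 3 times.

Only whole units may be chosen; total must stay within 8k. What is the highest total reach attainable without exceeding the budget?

36

4×D: price 8 ≤ 8, reach 4·9 = 36.
3×D and 1×J: price 8 ≤ 8, reach 3·9 + 1·7 = 34.
Best is 36.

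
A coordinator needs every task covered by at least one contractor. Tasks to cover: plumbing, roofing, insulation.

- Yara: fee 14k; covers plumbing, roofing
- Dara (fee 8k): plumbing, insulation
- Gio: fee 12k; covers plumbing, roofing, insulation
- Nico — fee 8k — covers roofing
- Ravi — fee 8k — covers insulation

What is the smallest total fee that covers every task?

This is an integer covering problem.
The greedy cost-per-new-task heuristic would pick Dara and Nico for 16, but a cheaper cover exists.
Gio alone covers plumbing, roofing, insulation — every task.
Total fee: 12.
No cover costs less than 12.

12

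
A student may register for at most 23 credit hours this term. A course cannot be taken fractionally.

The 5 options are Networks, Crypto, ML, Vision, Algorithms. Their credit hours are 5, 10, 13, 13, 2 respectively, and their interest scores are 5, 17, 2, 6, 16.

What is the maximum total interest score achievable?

Take Networks, Crypto, and Algorithms: credit hours 5 + 10 + 2 = 17 ≤ 23, interest score 5 + 17 + 16 = 38.
No other feasible combination does better.

38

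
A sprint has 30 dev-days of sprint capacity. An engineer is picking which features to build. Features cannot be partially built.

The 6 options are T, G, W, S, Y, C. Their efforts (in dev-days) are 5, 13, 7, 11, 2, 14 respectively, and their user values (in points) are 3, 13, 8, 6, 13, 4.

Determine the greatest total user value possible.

Allowing fractional choices, the relaxed optimum would be about 38.6, but features are indivisible.
G + S + Y: effort 13 + 11 + 2 = 26 ≤ 30, user value 13 + 6 + 13 = 32.
T + G + W + Y: effort 5 + 13 + 7 + 2 = 27 ≤ 30, user value 3 + 13 + 8 + 13 = 37.
G + W + Y: effort 13 + 7 + 2 = 22 ≤ 30, user value 13 + 8 + 13 = 34.
Best is T, G, W, and Y with total user value 37.

37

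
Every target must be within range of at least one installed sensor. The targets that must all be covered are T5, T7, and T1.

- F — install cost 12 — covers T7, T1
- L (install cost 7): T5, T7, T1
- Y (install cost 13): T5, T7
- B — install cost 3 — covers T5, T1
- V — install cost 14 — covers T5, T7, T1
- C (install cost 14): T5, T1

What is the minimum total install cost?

The greedy cost-per-new-target heuristic would pick B and L for 10, but a cheaper cover exists.
L alone covers T5, T7, T1 — every target.
Total install cost: 7.
No cover costs less than 7.

7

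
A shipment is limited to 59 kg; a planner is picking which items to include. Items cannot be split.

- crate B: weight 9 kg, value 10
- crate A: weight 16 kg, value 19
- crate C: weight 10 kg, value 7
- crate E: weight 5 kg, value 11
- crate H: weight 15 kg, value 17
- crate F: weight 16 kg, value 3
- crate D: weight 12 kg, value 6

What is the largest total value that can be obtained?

64

Allowing fractional choices, the relaxed optimum would be about 66.0, but items are indivisible.
crate A + crate C + crate E + crate H + crate D: weight 16 + 10 + 5 + 15 + 12 = 58 ≤ 59, value 19 + 7 + 11 + 17 + 6 = 60.
crate B + crate A + crate C + crate E + crate H: weight 9 + 16 + 10 + 5 + 15 = 55 ≤ 59, value 10 + 19 + 7 + 11 + 17 = 64.
crate B + crate A + crate E + crate H + crate D: weight 9 + 16 + 5 + 15 + 12 = 57 ≤ 59, value 10 + 19 + 11 + 17 + 6 = 63.
Best is crate B, crate A, crate C, crate E, and crate H with total value 64.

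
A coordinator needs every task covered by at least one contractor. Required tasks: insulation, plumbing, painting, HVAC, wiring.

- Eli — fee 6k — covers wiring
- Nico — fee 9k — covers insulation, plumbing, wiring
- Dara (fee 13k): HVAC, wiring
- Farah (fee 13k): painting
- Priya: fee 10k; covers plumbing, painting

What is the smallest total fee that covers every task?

32

Choose Nico, Dara, and Priya: together they cover insulation, plumbing, painting, HVAC, wiring — every task.
Total fee: 9 + 13 + 10 = 32.
No cover costs less than 32.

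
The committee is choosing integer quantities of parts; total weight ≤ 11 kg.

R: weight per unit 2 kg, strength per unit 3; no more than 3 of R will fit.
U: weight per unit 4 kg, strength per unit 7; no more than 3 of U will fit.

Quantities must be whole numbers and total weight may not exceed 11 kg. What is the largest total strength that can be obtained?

17

This is a bounded integer knapsack.
U has the best ratio (7/4); taking only U gives at most 2×7 = 14 (stopped by the weight limit).
Mixing does better — 1×R and 2×U: weight 10 ≤ 11, strength 1·3 + 2·7 = 17.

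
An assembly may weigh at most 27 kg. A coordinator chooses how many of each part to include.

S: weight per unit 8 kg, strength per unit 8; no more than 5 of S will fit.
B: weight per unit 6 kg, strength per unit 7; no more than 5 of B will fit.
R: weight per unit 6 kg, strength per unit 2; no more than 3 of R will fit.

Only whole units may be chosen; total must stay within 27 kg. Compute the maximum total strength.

29

This is a bounded integer knapsack.
Take 1×S and 3×B: weight 26 ≤ 27, strength 1·8 + 3·7 = 29.
No other integer combination yields more.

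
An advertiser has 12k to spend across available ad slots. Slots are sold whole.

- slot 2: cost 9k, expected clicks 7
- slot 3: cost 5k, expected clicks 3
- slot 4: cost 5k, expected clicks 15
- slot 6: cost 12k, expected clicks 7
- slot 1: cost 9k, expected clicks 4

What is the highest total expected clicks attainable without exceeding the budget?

18

Allowing fractional choices, the relaxed optimum would be about 20.4, but ad slots are indivisible.
slot 2: cost 9 ≤ 12, expected clicks 7.
slot 3 + slot 4: cost 5 + 5 = 10 ≤ 12, expected clicks 3 + 15 = 18.
slot 4: cost 5 ≤ 12, expected clicks 15.
Best is slot 3 and slot 4 with total expected clicks 18.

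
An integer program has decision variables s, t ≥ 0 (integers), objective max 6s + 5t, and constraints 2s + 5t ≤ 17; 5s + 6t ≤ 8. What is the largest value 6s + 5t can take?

6

Relaxing integrality, the LP optimum is 9.60 at (s,t) = (1.6, 0), which is not an integer point.
(s,t)=(1,0): 2·1+5·0=2≤17, 5·1+6·0=5≤8, objective 6.
(s,t)=(0,1): 2·0+5·1=5≤17, 5·0+6·1=6≤8, objective 5.
(s,t)=(0,0): 2·0+5·0=0≤17, 5·0+6·0=0≤8, objective 0.
The best lattice point is (1,0), giving 6.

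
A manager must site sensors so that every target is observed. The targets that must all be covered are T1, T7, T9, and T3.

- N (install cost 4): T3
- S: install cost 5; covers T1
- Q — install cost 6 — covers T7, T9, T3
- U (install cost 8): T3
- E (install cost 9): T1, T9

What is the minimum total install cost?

This is an integer covering problem.
Choose S and Q: together they cover T1, T7, T9, T3 — every target.
Total install cost: 5 + 6 = 11.
No cover costs less than 11.

11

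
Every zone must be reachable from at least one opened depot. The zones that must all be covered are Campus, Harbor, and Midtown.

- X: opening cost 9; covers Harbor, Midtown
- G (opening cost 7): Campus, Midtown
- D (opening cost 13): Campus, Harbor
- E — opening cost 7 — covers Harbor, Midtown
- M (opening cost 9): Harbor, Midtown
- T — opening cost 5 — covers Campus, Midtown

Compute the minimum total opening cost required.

12

Choose E and T: together they cover Campus, Harbor, Midtown — every zone.
Total opening cost: 7 + 5 = 12.
No cover costs less than 12.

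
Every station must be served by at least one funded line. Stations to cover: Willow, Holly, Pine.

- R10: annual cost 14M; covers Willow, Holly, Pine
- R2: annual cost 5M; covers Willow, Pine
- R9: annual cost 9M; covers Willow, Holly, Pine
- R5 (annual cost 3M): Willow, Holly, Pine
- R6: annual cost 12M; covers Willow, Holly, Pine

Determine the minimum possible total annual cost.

3

R5 alone covers Willow, Holly, Pine — every station.
Total annual cost: 3.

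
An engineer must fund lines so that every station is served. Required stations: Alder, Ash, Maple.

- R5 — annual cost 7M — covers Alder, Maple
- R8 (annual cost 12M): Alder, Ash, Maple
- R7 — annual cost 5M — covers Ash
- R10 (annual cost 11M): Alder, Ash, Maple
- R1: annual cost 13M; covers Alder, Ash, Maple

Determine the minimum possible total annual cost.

11

This is an integer covering problem.
The greedy cost-per-new-station heuristic would pick R5 and R7 for 12, but a cheaper cover exists.
R10 alone covers Alder, Ash, Maple — every station.
Total annual cost: 11.
No cover costs less than 11.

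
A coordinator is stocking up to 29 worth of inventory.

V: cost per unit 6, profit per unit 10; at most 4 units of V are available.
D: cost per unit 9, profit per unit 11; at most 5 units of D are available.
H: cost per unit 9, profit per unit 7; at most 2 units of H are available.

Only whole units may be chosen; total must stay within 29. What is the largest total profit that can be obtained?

V has the best ratio (10/6); taking only V gives at most 4×10 = 40 (stopped by the cost limit).
Mixing does better — 3×V and 1×D: cost 27 ≤ 29, profit 3·10 + 1·11 = 41.

41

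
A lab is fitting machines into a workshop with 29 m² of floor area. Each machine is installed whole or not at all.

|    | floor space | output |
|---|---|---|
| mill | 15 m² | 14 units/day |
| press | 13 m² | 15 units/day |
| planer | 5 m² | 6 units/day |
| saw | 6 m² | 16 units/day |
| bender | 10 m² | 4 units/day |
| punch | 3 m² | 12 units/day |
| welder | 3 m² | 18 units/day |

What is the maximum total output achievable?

Take press, saw, punch, and welder: floor space 13 + 6 + 3 + 3 = 25 ≤ 29, output 15 + 16 + 12 + 18 = 61.
No other feasible combination does better.

61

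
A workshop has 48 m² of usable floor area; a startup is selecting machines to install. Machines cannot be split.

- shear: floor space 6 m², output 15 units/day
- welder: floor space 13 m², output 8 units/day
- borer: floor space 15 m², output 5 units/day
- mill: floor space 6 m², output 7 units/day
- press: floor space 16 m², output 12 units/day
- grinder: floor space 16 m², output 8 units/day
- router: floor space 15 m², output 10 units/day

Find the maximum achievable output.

44

Treat it as a binary knapsack problem.
Allowing fractional choices, the relaxed optimum would be about 47.1, but machines are indivisible.
shear + mill + press + grinder: floor space 6 + 6 + 16 + 16 = 44 ≤ 48, output 15 + 7 + 12 + 8 = 42.
shear + welder + mill + press: floor space 6 + 13 + 6 + 16 = 41 ≤ 48, output 15 + 8 + 7 + 12 = 42.
shear + mill + press + router: floor space 6 + 6 + 16 + 15 = 43 ≤ 48, output 15 + 7 + 12 + 10 = 44.
Best is shear, mill, press, and router with total output 44.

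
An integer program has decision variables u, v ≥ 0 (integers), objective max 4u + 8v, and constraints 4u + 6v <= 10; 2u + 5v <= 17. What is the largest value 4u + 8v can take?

12

Relaxing integrality, the LP optimum is 13.33 at (u,v) = (0, 1.67), which is not an integer point.
(u,v)=(1,1): 4·1+6·1=10≤10, 2·1+5·1=7≤17, objective 12.
(u,v)=(0,1): 4·0+6·1=6≤10, 2·0+5·1=5≤17, objective 8.
The best lattice point is (1,1), giving 12.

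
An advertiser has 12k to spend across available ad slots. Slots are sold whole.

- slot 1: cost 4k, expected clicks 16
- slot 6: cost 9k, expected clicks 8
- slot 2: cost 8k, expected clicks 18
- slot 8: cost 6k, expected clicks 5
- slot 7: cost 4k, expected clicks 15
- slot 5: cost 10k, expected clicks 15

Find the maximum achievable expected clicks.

Allowing fractional choices, the relaxed optimum would be about 40.0, but ad slots are indivisible.
slot 1 + slot 2: cost 4 + 8 = 12 ≤ 12, expected clicks 16 + 18 = 34.
slot 1 + slot 7: cost 4 + 4 = 8 ≤ 12, expected clicks 16 + 15 = 31.
slot 2 + slot 7: cost 8 + 4 = 12 ≤ 12, expected clicks 18 + 15 = 33.
Best is slot 1 and slot 2 with total expected clicks 34.

34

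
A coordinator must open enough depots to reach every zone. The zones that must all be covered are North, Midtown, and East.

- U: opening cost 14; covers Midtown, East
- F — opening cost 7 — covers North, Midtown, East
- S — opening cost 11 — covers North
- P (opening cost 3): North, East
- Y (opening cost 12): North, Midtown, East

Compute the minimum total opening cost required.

7

The greedy cost-per-new-zone heuristic would pick P and F for 10, but a cheaper cover exists.
F alone covers North, Midtown, East — every zone.
Total opening cost: 7.
No cover costs less than 7.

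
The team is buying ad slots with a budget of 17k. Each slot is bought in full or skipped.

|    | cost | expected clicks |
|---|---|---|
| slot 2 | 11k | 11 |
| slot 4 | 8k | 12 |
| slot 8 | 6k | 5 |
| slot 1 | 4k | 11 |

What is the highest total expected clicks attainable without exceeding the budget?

23

Allowing fractional choices, the relaxed optimum would be about 28.0, but ad slots are indivisible.
slot 2 + slot 1: cost 11 + 4 = 15 ≤ 17, expected clicks 11 + 11 = 22.
slot 4 + slot 1: cost 8 + 4 = 12 ≤ 17, expected clicks 12 + 11 = 23.
Best is slot 4 and slot 1 with total expected clicks 23.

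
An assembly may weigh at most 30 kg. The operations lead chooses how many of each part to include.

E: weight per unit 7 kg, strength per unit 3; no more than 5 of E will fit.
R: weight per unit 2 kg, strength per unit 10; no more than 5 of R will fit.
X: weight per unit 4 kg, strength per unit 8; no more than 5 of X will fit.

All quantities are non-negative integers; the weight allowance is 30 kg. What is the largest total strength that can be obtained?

90

Take 5×R and 5×X: weight 30 ≤ 30, strength 5·10 + 5·8 = 90.
R has the best ratio (10/2) and is taken to its limit of 5; remaining capacity is filled optimally with the others.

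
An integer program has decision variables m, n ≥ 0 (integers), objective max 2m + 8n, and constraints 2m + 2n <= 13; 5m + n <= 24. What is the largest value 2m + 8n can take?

The continuous relaxation peaks at (0, 6.5) with value 52.00; rounding to a feasible lattice point costs some objective.
(m,n)=(0,6): 2·0+2·6=12≤13, 5·0+1·6=6≤24, objective 48.
(m,n)=(1,5): 2·1+2·5=12≤13, 5·1+1·5=10≤24, objective 42.
(m,n)=(0,5): 2·0+2·5=10≤13, 5·0+1·5=5≤24, objective 40.
Maximum is 48 at (m,n)=(0,6).

48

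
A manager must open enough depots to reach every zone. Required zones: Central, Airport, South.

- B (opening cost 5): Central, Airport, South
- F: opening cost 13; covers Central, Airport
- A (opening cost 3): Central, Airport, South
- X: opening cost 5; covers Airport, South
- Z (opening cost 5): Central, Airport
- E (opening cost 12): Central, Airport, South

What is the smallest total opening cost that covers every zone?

3

A alone covers Central, Airport, South — every zone.
Total opening cost: 3.
No cover costs less than 3.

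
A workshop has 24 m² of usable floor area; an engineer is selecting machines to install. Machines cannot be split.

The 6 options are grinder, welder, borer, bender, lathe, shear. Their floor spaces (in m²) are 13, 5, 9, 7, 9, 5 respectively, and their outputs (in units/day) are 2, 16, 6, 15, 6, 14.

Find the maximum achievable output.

welder + bender + shear: floor space 5 + 7 + 5 = 17 ≤ 24, output 16 + 15 + 14 = 45.
welder + borer + bender: floor space 5 + 9 + 7 = 21 ≤ 24, output 16 + 6 + 15 = 37.
Best is welder, bender, and shear with total output 45.

45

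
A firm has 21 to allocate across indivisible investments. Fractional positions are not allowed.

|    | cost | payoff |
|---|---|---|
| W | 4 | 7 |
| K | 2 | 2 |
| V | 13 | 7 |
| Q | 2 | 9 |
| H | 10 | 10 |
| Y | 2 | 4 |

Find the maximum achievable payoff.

Treat it as a binary knapsack problem.
Take W, K, Q, H, and Y: cost 4 + 2 + 2 + 10 + 2 = 20 ≤ 21, payoff 7 + 2 + 9 + 10 + 4 = 32.
No other feasible combination does better.

32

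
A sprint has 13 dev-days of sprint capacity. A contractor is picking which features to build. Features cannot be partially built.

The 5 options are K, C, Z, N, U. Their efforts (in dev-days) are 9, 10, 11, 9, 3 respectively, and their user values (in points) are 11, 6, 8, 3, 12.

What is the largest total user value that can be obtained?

23

Allowing fractional choices, the relaxed optimum would be about 23.7, but features are indivisible.
N + U: effort 9 + 3 = 12 ≤ 13, user value 3 + 12 = 15.
K + U: effort 9 + 3 = 12 ≤ 13, user value 11 + 12 = 23.
C + U: effort 10 + 3 = 13 ≤ 13, user value 6 + 12 = 18.
Best is K and U with total user value 23.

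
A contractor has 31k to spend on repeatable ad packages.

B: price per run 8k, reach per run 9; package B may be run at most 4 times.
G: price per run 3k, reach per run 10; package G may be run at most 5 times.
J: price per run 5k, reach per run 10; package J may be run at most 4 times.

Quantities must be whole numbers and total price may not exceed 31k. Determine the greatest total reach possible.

G has the best ratio (10/3); taking only G gives at most 5×10 = 50 (stopped by the supply cap of 5).
Mixing does better — 5×G and 3×J: price 30 ≤ 31, reach 5·10 + 3·10 = 80.

80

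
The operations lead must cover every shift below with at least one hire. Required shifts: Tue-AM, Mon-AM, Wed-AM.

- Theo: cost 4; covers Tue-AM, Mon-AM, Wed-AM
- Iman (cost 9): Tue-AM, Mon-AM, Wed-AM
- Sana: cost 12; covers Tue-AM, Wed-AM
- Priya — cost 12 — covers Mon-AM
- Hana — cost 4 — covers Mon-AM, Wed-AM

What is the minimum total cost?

4

Theo alone covers Tue-AM, Mon-AM, Wed-AM — every shift.
Total cost: 4.
No cover costs less than 4.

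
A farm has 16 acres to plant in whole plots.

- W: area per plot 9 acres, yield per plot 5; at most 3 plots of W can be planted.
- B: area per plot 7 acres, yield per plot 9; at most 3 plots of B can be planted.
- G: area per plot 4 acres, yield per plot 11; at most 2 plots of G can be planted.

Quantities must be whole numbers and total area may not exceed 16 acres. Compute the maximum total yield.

G has the best ratio (11/4); taking only G gives at most 2×11 = 22 (stopped by the supply cap of 2).
Mixing does better — 1×B and 2×G: area 15 ≤ 16, yield 1·9 + 2·11 = 31.

31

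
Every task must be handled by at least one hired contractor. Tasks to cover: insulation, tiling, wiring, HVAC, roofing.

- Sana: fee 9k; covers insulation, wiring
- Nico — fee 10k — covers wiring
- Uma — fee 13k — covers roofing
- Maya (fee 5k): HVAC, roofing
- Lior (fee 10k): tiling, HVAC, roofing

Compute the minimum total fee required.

19

The greedy cost-per-new-task heuristic would pick Maya, Sana, and Lior for 24, but a cheaper cover exists.
Choose Sana and Lior: together they cover insulation, tiling, wiring, HVAC, roofing — every task.
Total fee: 9 + 10 = 19.
No cover costs less than 19.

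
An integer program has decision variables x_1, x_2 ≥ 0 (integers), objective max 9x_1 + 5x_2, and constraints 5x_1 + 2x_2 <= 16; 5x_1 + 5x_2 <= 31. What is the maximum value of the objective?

34

(x_1,x_2)=(1,5): 5·1+2·5=15≤16, 5·1+5·5=30≤31, objective 34.
(x_1,x_2)=(0,6): 5·0+2·6=12≤16, 5·0+5·6=30≤31, objective 30.
(x_1,x_2)=(1,4): 5·1+2·4=13≤16, 5·1+5·4=25≤31, objective 29.
Maximum is 34 at (x_1,x_2)=(1,5).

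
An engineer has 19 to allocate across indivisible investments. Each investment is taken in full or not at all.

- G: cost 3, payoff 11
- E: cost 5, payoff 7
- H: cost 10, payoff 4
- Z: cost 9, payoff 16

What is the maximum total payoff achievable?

Take G, E, and Z: cost 3 + 5 + 9 = 17 ≤ 19, payoff 11 + 7 + 16 = 34.
No other feasible combination does better.

34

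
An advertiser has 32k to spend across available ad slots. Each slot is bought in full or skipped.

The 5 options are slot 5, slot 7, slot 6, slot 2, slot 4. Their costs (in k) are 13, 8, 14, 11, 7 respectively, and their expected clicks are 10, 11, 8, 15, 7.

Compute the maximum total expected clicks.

36

slot 5 + slot 7 + slot 2: cost 13 + 8 + 11 = 32 ≤ 32, expected clicks 10 + 11 + 15 = 36.
slot 5 + slot 2 + slot 4: cost 13 + 11 + 7 = 31 ≤ 32, expected clicks 10 + 15 + 7 = 32.
slot 7 + slot 2 + slot 4: cost 8 + 11 + 7 = 26 ≤ 32, expected clicks 11 + 15 + 7 = 33.
Best is slot 5, slot 7, and slot 2 with total expected clicks 36.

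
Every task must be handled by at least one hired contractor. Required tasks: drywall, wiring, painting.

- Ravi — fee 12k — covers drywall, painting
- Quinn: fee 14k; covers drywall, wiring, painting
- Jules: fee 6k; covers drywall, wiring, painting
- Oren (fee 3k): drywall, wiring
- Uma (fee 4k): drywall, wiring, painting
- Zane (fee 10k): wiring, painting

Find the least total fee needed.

Uma alone covers drywall, wiring, painting — every task.
Total fee: 4.

4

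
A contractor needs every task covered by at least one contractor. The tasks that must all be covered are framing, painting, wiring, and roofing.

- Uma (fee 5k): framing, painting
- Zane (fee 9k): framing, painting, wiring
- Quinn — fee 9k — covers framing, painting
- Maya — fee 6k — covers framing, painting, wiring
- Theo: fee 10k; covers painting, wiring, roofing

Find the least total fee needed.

Choose Uma and Theo: together they cover framing, painting, wiring, roofing — every task.
Total fee: 5 + 10 = 15.

15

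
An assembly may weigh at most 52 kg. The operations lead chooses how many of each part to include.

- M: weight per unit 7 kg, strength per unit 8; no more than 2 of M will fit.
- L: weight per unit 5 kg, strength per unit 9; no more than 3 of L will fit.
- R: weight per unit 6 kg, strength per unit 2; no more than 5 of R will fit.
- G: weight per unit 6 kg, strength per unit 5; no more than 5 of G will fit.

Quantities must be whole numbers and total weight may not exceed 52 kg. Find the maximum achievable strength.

This is a bounded integer knapsack.
L has the best ratio (9/5); taking only L gives at most 3×9 = 27 (stopped by the supply cap of 3).
Mixing does better — 1×M, 3×L, and 5×G: weight 52 ≤ 52, strength 1·8 + 3·9 + 5·5 = 60.

60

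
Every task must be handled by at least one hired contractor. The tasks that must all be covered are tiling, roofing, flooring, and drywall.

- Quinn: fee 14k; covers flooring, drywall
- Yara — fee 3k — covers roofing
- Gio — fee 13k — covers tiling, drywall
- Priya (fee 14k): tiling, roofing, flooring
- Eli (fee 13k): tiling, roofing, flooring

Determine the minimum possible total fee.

This is a weighted set-cover instance.
Choose Gio and Eli: together they cover tiling, roofing, flooring, drywall — every task.
Total fee: 13 + 13 = 26.

26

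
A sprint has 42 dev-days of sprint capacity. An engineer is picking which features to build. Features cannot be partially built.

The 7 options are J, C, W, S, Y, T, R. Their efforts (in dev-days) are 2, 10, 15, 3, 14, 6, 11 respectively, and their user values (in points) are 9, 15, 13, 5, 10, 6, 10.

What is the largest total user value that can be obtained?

Take J, C, W, S, and R: effort 2 + 10 + 15 + 3 + 11 = 41 ≤ 42, user value 9 + 15 + 13 + 5 + 10 = 52.
No other feasible combination does better.

52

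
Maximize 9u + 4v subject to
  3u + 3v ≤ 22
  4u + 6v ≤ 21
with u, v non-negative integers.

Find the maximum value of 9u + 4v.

45

Relaxing integrality, the LP optimum is 47.25 at (u,v) = (5.25, 0), which is not an integer point.
(u,v)=(5,0): 3·5+3·0=15≤22, 4·5+6·0=20≤21, objective 45.
(u,v)=(4,0): 3·4+3·0=12≤22, 4·4+6·0=16≤21, objective 36.
The best lattice point is (5,0), giving 45.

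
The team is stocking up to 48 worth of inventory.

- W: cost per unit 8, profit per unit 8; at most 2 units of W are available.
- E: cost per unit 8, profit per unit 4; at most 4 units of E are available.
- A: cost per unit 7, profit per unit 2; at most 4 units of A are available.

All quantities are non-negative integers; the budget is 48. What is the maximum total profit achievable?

32

W has the best ratio (8/8); taking only W gives at most 2×8 = 16 (stopped by the supply cap of 2).
Mixing does better — 2×W and 4×E: cost 48 ≤ 48, profit 2·8 + 4·4 = 32.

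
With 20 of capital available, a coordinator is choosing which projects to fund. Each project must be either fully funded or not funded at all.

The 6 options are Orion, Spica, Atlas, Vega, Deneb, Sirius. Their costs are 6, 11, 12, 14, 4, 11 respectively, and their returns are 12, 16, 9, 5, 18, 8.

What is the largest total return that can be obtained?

Take Spica and Deneb: cost 11 + 4 = 15 ≤ 20, return 16 + 18 = 34.
No other feasible combination does better.

34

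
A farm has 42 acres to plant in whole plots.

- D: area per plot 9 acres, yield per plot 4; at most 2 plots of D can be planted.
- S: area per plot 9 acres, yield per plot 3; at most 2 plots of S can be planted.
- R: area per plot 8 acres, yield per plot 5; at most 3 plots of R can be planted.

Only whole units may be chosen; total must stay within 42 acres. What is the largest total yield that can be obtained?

Take 2×D and 3×R: area 42 ≤ 42, yield 2·4 + 3·5 = 23.
R has the best ratio (5/8) and is taken to its limit of 3; remaining capacity is filled optimally with the others.

23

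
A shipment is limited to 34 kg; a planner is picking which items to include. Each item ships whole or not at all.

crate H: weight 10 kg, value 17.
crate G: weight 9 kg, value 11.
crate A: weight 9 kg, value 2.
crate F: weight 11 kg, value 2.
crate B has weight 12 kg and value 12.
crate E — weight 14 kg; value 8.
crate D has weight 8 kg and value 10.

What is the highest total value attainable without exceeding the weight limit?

40

This is a 0-1 knapsack instance.
Allowing fractional choices, the relaxed optimum would be about 45.0, but items are indivisible.
crate H + crate B + crate D: weight 10 + 12 + 8 = 30 ≤ 34, value 17 + 12 + 10 = 39.
crate H + crate G + crate B: weight 10 + 9 + 12 = 31 ≤ 34, value 17 + 11 + 12 = 40.
Best is crate H, crate G, and crate B with total value 40.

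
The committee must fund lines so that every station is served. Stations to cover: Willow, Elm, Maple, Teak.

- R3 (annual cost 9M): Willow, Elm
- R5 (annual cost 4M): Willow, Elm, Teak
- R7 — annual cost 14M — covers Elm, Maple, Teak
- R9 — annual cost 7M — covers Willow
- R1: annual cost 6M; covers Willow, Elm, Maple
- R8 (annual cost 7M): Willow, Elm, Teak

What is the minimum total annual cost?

10

Choose R5 and R1: together they cover Willow, Elm, Maple, Teak — every station.
Total annual cost: 4 + 6 = 10.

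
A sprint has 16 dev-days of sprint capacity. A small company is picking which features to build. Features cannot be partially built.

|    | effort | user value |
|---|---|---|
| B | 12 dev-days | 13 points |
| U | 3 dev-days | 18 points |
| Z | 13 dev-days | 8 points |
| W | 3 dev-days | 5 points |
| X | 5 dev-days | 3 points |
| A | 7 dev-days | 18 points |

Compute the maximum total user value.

41

This is a 0-1 knapsack instance.
Take U, W, and A: effort 3 + 3 + 7 = 13 ≤ 16, user value 18 + 5 + 18 = 41.
No other feasible combination does better.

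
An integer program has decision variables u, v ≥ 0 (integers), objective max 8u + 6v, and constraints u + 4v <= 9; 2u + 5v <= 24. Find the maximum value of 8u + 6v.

72

(u,v)=(9,0) is feasible, giving 72.
(u,v)=(8,0) is feasible, giving 64.
No feasible integer point exceeds 72.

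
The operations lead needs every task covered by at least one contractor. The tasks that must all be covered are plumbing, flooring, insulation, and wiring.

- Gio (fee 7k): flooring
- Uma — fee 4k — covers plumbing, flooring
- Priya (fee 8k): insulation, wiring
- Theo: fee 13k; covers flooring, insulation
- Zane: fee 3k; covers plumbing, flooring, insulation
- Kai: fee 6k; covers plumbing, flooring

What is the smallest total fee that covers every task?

Choose Priya and Zane: together they cover plumbing, flooring, insulation, wiring — every task.
Total fee: 8 + 3 = 11.

11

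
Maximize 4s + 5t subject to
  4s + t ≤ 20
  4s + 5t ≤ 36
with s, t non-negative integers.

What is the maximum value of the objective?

36

(s,t)=(4,4): 4·4+1·4=20≤20, 4·4+5·4=36≤36, objective 36.
(s,t)=(3,4): 4·3+1·4=16≤20, 4·3+5·4=32≤36, objective 32.
(s,t)=(4,3): 4·4+1·3=19≤20, 4·4+5·3=31≤36, objective 31.
Maximum is 36 at (s,t)=(4,4).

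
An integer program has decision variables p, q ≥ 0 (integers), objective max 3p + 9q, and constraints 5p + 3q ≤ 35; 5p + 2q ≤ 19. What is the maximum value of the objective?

81

Relaxing integrality, the LP optimum is 85.50 at (p,q) = (0, 9.5), which is not an integer point.
(p,q)=(0,9): 5·0+3·9=27≤35, 5·0+2·9=18≤19, objective 81.
(p,q)=(0,8): 5·0+3·8=24≤35, 5·0+2·8=16≤19, objective 72.
No feasible integer point exceeds 81.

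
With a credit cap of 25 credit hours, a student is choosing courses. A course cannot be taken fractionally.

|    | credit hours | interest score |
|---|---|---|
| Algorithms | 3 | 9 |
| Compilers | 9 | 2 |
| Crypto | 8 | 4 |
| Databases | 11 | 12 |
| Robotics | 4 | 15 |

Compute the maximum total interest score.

36

Allowing fractional choices, the relaxed optimum would be about 39.5, but courses are indivisible.
Algorithms + Compilers + Crypto + Robotics: credit hours 3 + 9 + 8 + 4 = 24 ≤ 25, interest score 9 + 2 + 4 + 15 = 30.
Algorithms + Databases + Robotics: credit hours 3 + 11 + 4 = 18 ≤ 25, interest score 9 + 12 + 15 = 36.
Crypto + Databases + Robotics: credit hours 8 + 11 + 4 = 23 ≤ 25, interest score 4 + 12 + 15 = 31.
Best is Algorithms, Databases, and Robotics with total interest score 36.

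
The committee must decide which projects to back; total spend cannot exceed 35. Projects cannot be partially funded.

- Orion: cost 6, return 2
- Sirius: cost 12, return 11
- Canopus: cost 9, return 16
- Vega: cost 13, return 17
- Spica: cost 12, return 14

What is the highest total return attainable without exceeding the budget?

Treat it as a binary knapsack problem.
Allowing fractional choices, the relaxed optimum would be about 47.9, but projects are indivisible.
Canopus + Vega + Spica: cost 9 + 13 + 12 = 34 ≤ 35, return 16 + 17 + 14 = 47.
Sirius + Canopus + Vega: cost 12 + 9 + 13 = 34 ≤ 35, return 11 + 16 + 17 = 44.
Sirius + Canopus + Spica: cost 12 + 9 + 12 = 33 ≤ 35, return 11 + 16 + 14 = 41.
Best is Canopus, Vega, and Spica with total return 47.

47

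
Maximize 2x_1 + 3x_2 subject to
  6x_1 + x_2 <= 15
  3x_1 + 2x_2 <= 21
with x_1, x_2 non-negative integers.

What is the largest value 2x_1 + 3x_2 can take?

30

The continuous relaxation peaks at (0, 10.5) with value 31.50; rounding to a feasible lattice point costs some objective.
(x_1,x_2)=(0,10): 6·0+1·10=10≤15, 3·0+2·10=20≤21, objective 30.
(x_1,x_2)=(1,9): 6·1+1·9=15≤15, 3·1+2·9=21≤21, objective 29.
(x_1,x_2)=(0,9): 6·0+1·9=9≤15, 3·0+2·9=18≤21, objective 27.
Maximum is 30 at (x_1,x_2)=(0,10).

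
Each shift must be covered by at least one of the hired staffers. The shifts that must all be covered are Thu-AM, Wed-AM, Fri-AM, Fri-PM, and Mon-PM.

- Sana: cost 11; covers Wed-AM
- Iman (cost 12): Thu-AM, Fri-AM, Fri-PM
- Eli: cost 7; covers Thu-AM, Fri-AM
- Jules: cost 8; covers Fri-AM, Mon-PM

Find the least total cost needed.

This is an integer covering problem.
The greedy cost-per-new-shift heuristic would pick Eli, Jules, Sana, and Iman for 38, but a cheaper cover exists.
Choose Sana, Iman, and Jules: together they cover Thu-AM, Wed-AM, Fri-AM, Fri-PM, Mon-PM — every shift.
Total cost: 11 + 12 + 8 = 31.
No cover costs less than 31.

31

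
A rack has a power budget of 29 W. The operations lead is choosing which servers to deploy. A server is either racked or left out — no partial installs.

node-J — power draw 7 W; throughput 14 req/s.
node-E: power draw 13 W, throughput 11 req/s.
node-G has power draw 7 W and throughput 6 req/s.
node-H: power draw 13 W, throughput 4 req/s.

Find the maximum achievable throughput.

Treat it as a binary knapsack problem.
Take node-J, node-E, and node-G: power draw 7 + 13 + 7 = 27 ≤ 29, throughput 14 + 11 + 6 = 31.
No other feasible combination does better.

31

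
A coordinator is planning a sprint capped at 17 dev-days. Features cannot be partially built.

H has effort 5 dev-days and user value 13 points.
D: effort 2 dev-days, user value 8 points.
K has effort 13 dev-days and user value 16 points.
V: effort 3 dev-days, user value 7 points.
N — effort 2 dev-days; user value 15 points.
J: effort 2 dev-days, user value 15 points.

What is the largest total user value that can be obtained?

58

H + D + V + N + J: effort 5 + 2 + 3 + 2 + 2 = 14 ≤ 17, user value 13 + 8 + 7 + 15 + 15 = 58.
H + V + N + J: effort 5 + 3 + 2 + 2 = 12 ≤ 17, user value 13 + 7 + 15 + 15 = 50.
H + D + N + J: effort 5 + 2 + 2 + 2 = 11 ≤ 17, user value 13 + 8 + 15 + 15 = 51.
Best is H, D, V, N, and J with total user value 58.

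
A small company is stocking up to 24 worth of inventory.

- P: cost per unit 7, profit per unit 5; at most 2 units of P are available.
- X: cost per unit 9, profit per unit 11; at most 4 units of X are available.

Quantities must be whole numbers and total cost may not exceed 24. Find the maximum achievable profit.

22

2×X: cost 18 ≤ 24, profit 2·11 = 22.
2×P and 1×X: cost 23 ≤ 24, profit 2·5 + 1·11 = 21.
Best is 22.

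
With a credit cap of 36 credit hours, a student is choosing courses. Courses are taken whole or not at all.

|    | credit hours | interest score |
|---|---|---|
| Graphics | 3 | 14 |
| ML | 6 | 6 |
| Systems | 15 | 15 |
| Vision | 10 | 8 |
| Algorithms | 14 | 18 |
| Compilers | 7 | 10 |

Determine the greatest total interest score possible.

50

This is an integer program with binary decision variables.
Take Graphics, Vision, Algorithms, and Compilers: credit hours 3 + 10 + 14 + 7 = 34 ≤ 36, interest score 14 + 8 + 18 + 10 = 50.
No other feasible combination does better.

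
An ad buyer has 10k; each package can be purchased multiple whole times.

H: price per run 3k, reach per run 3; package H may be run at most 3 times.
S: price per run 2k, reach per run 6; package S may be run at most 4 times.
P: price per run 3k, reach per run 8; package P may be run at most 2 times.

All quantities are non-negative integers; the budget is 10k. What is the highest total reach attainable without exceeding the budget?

28

This is a bounded integer knapsack.
2×S and 2×P: price 10 ≤ 10, reach 2·6 + 2·8 = 28.
3×S and 1×P: price 9 ≤ 10, reach 3·6 + 1·8 = 26.
Best is 28.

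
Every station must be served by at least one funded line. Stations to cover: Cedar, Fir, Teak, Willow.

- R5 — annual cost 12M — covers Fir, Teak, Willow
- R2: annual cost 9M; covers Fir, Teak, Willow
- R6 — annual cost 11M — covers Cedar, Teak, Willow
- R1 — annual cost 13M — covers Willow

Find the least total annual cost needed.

20

Choose R2 and R6: together they cover Cedar, Fir, Teak, Willow — every station.
Total annual cost: 9 + 11 = 20.
No cover costs less than 20.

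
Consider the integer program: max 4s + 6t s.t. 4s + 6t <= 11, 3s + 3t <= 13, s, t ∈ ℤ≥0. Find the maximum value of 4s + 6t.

(s,t)=(1,1): 4·1+6·1=10≤11, 3·1+3·1=6≤13, objective 10.
(s,t)=(2,0): 4·2+6·0=8≤11, 3·2+3·0=6≤13, objective 8.
The best lattice point is (1,1), giving 10.

10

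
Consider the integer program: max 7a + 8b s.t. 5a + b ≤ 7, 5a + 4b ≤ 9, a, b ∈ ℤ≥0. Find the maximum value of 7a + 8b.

(a,b)=(0,2): 5·0+1·2=2≤7, 5·0+4·2=8≤9, objective 16.
(a,b)=(1,1): 5·1+1·1=6≤7, 5·1+4·1=9≤9, objective 15.
(a,b)=(0,1): 5·0+1·1=1≤7, 5·0+4·1=4≤9, objective 8.
The best lattice point is (0,2), giving 16.

16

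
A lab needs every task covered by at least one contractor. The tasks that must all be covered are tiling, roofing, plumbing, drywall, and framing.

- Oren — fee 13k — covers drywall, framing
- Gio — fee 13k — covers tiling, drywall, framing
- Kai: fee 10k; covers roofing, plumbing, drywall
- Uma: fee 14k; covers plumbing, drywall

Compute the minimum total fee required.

23

This is an integer covering problem.
Choose Gio and Kai: together they cover tiling, roofing, plumbing, drywall, framing — every task.
Total fee: 13 + 10 = 23.
No cover costs less than 23.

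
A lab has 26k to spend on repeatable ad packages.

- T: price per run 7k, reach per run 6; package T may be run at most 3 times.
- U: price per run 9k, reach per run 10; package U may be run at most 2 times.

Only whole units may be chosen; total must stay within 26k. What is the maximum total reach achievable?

1×T and 2×U: price 25 ≤ 26, reach 1·6 + 2·10 = 26.
2×T and 1×U: price 23 ≤ 26, reach 2·6 + 1·10 = 22.
Best is 26.

26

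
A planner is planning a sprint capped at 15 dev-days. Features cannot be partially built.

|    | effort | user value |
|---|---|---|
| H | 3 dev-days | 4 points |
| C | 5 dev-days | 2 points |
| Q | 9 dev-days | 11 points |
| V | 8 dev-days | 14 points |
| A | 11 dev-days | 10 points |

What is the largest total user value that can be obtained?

Take H and V: effort 3 + 8 = 11 ≤ 15, user value 4 + 14 = 18.
No other feasible combination does better.

18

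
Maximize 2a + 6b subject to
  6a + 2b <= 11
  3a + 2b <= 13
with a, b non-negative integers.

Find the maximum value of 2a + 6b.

30

The continuous relaxation peaks at (0, 5.5) with value 33.00; rounding to a feasible lattice point costs some objective.
(a,b)=(0,5) is feasible, giving 30.
(a,b)=(0,4) is feasible, giving 24.
Maximum is 30 at (a,b)=(0,5).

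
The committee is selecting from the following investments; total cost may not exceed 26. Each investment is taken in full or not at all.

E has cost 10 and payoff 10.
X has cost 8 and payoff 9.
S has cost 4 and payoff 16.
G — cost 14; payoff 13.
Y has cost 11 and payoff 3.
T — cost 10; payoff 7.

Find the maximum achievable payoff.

38

This is a 0-1 knapsack instance.
Allowing fractional choices, the relaxed optimum would be about 38.7, but investments are indivisible.
E + S + T: cost 10 + 4 + 10 = 24 ≤ 26, payoff 10 + 16 + 7 = 33.
X + S + G: cost 8 + 4 + 14 = 26 ≤ 26, payoff 9 + 16 + 13 = 38.
E + X + S: cost 10 + 8 + 4 = 22 ≤ 26, payoff 10 + 9 + 16 = 35.
Best is X, S, and G with total payoff 38.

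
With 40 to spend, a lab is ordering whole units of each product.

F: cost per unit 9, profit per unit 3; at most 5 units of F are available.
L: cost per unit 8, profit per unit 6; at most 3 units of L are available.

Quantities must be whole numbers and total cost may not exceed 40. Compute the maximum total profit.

21

L has the best ratio (6/8); taking only L gives at most 3×6 = 18 (stopped by the supply cap of 3).
Mixing does better — 1×F and 3×L: cost 33 ≤ 40, profit 1·3 + 3·6 = 21.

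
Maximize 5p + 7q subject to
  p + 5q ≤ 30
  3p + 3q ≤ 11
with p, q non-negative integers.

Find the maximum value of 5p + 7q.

21

The continuous relaxation peaks at (0, 3.67) with value 25.67; rounding to a feasible lattice point costs some objective.
(p,q)=(0,3): 1·0+5·3=15≤30, 3·0+3·3=9≤11, objective 21.
(p,q)=(1,2): 1·1+5·2=11≤30, 3·1+3·2=9≤11, objective 19.
(p,q)=(0,2): 1·0+5·2=10≤30, 3·0+3·2=6≤11, objective 14.
The best lattice point is (0,3), giving 21.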